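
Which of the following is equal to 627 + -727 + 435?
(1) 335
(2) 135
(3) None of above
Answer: 1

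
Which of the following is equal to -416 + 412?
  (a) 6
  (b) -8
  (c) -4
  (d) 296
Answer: c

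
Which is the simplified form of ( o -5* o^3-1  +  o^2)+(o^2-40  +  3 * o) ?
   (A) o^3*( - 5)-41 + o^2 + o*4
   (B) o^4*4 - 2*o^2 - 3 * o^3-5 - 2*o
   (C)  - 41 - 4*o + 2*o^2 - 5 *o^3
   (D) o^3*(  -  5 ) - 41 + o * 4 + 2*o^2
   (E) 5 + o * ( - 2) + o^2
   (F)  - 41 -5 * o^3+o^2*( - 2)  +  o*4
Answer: D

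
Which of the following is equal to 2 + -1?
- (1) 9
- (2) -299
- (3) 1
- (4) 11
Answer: 3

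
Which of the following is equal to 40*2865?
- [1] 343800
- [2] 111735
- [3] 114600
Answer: 3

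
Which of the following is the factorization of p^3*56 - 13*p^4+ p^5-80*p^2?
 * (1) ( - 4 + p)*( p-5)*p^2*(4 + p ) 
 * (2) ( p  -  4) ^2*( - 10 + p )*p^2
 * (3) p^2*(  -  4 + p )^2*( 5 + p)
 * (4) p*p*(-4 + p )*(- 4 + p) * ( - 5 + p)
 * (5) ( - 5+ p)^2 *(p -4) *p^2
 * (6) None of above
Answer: 4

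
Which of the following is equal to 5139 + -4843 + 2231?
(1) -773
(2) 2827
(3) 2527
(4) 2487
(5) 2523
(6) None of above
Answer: 3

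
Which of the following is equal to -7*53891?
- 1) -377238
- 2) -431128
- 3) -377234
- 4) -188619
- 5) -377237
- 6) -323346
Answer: 5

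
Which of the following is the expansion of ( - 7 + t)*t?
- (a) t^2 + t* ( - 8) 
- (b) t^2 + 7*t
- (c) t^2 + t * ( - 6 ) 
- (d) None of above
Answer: d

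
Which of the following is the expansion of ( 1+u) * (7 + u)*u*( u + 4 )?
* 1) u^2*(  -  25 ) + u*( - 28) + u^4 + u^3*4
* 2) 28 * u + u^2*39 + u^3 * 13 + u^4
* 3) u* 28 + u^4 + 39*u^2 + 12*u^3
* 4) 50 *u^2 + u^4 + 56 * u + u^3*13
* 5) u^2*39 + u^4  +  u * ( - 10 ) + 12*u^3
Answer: 3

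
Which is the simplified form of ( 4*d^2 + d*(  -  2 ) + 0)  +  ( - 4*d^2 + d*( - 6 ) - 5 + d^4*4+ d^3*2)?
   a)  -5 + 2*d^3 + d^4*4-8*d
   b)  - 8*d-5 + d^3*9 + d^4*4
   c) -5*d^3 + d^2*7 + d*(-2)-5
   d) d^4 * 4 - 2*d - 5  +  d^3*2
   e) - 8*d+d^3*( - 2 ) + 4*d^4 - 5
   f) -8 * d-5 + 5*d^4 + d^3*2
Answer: a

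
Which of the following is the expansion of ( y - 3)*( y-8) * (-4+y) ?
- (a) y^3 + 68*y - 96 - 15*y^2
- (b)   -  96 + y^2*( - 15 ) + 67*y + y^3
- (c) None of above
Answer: a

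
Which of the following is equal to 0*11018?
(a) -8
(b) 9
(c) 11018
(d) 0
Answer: d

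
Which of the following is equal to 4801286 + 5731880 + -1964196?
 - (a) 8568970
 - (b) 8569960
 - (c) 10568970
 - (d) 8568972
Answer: a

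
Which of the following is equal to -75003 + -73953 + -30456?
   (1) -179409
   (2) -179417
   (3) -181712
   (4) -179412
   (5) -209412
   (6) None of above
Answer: 4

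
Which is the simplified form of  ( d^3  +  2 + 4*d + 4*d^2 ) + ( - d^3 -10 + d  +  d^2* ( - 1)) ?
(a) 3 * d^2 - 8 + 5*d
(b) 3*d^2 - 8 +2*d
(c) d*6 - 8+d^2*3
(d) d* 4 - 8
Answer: a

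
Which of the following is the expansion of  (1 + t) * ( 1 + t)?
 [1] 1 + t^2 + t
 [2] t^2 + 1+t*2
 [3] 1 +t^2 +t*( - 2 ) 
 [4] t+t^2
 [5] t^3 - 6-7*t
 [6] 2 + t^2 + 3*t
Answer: 2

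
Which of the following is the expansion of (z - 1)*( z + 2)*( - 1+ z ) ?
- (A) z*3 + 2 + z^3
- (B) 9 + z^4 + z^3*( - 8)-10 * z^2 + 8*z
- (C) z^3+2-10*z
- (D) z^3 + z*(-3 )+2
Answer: D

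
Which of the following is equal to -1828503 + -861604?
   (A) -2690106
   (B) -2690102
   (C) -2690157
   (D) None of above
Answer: D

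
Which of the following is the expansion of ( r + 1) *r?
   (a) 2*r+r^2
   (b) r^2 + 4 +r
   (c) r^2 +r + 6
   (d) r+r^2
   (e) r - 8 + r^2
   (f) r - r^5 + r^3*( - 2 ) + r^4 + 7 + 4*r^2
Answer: d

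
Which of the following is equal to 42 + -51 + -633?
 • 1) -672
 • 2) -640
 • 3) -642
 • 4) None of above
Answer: 3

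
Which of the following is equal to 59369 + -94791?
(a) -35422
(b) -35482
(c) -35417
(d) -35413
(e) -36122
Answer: a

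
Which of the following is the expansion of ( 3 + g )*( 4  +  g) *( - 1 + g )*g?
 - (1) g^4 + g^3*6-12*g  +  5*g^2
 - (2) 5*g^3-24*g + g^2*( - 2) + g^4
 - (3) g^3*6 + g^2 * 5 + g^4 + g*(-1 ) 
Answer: 1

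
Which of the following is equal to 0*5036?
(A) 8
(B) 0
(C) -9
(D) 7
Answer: B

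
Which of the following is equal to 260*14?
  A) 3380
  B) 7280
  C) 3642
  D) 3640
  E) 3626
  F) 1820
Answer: D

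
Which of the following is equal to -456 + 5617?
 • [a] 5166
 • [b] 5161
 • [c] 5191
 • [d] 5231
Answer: b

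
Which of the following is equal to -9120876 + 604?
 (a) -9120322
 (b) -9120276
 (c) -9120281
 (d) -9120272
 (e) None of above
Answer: d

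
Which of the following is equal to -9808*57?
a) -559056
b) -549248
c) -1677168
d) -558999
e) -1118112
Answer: a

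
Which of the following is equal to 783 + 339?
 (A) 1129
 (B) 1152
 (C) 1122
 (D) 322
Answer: C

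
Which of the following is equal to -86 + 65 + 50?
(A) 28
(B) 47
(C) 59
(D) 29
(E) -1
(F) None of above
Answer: D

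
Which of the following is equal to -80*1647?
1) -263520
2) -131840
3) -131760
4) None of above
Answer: 3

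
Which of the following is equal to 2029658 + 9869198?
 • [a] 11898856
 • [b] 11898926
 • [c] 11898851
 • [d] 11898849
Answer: a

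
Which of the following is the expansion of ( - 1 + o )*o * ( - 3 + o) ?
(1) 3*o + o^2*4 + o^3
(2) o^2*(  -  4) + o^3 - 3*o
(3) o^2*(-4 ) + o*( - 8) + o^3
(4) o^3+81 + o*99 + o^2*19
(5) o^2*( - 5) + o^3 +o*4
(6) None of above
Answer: 6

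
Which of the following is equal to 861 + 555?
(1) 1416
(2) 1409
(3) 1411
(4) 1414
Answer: 1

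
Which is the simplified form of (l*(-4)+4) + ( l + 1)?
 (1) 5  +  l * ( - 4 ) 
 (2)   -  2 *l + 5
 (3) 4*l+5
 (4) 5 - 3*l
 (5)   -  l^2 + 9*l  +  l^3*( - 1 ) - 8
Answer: 4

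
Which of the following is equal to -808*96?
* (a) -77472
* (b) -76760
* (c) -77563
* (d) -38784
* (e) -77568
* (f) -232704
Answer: e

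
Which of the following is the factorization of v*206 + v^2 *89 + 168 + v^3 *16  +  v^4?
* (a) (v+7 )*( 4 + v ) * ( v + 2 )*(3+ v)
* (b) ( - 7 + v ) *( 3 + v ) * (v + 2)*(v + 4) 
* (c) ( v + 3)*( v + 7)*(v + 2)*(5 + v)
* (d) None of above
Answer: a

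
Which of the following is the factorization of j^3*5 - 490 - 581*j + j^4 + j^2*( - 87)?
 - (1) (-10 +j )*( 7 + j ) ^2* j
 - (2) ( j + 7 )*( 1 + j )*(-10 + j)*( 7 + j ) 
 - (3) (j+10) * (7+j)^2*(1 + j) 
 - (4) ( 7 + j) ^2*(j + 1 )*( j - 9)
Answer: 2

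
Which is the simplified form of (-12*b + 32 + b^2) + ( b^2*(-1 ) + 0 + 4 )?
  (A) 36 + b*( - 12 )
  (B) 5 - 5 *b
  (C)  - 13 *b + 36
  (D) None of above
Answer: A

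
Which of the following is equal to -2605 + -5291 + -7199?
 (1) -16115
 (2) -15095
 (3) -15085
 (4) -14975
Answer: 2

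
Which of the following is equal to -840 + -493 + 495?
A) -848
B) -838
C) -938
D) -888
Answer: B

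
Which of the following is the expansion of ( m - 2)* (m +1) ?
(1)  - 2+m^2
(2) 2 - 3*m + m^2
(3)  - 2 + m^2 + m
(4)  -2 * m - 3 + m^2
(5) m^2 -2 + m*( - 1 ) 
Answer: 5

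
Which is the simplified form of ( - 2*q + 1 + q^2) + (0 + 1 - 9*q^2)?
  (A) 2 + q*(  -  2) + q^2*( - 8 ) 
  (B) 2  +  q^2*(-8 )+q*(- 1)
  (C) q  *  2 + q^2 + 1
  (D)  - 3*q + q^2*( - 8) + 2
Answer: A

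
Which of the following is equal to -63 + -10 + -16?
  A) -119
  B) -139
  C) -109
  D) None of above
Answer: D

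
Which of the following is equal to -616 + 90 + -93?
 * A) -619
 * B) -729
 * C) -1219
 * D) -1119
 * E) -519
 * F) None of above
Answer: A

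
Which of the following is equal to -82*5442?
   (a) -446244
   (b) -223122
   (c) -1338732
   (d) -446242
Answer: a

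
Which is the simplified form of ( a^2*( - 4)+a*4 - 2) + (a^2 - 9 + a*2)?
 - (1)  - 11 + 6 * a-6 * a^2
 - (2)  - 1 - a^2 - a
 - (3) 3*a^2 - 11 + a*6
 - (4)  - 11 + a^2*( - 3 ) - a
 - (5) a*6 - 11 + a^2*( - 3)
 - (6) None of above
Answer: 5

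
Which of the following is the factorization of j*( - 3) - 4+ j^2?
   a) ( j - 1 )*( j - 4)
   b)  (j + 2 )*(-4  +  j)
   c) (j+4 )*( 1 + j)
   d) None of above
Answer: d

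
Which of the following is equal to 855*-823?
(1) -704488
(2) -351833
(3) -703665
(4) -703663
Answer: 3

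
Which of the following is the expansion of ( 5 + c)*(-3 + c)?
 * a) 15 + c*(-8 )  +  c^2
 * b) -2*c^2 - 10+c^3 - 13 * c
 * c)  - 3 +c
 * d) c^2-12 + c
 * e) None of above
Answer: e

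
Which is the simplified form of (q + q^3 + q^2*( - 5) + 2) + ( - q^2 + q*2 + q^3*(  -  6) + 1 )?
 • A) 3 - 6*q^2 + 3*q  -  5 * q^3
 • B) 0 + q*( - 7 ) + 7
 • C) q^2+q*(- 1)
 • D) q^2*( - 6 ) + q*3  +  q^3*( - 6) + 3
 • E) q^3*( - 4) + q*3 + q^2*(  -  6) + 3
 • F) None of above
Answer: A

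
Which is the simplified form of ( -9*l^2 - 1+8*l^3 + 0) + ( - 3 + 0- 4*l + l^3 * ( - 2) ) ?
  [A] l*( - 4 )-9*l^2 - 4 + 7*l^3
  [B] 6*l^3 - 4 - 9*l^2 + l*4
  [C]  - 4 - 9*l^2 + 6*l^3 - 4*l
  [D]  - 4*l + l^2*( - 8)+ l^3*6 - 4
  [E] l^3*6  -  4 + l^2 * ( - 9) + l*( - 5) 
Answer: C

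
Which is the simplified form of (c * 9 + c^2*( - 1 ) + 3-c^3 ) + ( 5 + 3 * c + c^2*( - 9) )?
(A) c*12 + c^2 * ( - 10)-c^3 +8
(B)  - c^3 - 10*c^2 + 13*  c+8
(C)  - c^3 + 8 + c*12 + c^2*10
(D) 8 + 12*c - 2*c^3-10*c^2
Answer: A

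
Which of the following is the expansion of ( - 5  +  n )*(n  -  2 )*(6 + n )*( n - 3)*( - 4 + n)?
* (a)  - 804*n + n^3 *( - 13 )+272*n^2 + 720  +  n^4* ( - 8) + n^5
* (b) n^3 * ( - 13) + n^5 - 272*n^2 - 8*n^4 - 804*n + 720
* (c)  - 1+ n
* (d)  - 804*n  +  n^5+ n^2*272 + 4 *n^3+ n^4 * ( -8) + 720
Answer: a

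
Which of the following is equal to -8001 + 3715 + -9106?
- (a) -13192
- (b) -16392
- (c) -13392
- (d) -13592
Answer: c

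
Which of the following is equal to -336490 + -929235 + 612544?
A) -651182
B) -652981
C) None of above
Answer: C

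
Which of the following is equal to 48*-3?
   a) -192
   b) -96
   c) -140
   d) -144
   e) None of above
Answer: d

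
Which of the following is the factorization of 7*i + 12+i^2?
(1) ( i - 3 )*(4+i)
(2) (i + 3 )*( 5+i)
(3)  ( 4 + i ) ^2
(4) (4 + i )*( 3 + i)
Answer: 4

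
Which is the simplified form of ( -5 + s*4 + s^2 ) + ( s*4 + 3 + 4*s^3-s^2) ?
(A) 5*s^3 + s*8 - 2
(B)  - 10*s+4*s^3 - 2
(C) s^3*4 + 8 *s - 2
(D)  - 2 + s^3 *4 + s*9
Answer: C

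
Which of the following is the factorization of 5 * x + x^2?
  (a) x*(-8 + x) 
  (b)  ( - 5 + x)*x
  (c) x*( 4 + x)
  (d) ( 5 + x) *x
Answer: d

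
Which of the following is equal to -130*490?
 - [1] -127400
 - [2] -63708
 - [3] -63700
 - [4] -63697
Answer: 3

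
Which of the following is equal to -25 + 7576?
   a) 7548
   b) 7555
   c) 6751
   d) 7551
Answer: d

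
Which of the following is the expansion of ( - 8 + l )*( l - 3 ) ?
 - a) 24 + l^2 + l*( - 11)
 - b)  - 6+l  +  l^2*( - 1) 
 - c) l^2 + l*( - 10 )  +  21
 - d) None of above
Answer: a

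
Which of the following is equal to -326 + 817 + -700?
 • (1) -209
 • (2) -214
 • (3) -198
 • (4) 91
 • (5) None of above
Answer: 1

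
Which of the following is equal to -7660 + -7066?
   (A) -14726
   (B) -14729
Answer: A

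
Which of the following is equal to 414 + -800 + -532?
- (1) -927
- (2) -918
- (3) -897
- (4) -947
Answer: 2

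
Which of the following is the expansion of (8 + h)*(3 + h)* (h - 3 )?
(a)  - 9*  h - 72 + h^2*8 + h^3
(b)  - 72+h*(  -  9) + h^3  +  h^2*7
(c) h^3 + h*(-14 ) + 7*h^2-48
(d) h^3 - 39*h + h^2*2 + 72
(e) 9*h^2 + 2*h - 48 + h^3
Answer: a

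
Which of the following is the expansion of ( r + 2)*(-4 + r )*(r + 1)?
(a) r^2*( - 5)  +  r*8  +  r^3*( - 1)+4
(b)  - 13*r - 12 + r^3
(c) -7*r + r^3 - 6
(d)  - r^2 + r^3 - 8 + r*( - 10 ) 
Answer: d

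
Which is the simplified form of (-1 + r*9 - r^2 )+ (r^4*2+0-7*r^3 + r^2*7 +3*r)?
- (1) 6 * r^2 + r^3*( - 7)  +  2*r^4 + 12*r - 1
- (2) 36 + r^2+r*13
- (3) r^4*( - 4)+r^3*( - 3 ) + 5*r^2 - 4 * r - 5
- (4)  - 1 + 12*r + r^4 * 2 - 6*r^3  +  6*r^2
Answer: 1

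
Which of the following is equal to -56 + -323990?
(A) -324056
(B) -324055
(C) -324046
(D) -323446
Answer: C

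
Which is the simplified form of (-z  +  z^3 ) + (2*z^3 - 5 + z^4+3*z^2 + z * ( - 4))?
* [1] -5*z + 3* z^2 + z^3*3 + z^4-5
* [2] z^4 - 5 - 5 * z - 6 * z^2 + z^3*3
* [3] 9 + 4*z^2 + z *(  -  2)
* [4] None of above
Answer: 1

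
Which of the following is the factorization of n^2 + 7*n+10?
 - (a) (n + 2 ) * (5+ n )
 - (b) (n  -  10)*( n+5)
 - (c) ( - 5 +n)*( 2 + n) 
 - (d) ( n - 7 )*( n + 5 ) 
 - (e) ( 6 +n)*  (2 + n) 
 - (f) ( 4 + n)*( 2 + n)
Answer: a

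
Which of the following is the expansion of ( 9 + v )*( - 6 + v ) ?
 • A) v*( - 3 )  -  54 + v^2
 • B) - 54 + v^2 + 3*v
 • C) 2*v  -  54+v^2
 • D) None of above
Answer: B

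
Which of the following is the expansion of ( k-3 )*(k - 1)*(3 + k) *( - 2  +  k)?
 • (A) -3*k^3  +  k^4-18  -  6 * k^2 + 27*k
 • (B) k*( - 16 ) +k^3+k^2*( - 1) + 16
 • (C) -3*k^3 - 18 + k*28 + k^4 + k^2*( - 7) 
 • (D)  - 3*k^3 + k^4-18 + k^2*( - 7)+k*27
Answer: D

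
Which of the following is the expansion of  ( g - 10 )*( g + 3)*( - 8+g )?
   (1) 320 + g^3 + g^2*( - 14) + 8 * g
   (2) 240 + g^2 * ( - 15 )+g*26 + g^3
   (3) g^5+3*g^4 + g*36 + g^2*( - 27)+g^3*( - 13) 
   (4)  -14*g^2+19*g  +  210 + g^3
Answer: 2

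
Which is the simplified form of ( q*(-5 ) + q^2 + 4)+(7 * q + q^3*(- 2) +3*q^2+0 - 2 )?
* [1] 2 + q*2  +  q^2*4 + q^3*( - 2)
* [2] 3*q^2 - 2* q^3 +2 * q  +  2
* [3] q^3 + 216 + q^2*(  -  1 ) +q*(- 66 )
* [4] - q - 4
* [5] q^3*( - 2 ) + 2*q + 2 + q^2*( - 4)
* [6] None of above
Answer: 1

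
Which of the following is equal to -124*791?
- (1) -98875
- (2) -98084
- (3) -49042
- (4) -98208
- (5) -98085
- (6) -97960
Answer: 2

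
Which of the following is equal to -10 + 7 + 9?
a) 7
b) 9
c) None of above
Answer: c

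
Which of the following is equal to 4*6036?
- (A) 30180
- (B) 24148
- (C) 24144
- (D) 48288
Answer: C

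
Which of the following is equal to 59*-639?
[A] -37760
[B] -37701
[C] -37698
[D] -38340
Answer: B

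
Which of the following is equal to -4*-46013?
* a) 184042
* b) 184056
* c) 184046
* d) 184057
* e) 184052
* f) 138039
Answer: e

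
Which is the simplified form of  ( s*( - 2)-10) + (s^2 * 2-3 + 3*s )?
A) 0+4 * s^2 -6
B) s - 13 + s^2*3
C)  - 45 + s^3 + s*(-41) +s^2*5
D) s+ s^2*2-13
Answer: D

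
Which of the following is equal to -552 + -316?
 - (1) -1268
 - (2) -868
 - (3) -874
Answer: 2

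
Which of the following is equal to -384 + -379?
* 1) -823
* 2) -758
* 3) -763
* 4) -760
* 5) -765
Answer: 3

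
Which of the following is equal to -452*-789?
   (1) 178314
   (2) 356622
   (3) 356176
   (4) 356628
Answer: 4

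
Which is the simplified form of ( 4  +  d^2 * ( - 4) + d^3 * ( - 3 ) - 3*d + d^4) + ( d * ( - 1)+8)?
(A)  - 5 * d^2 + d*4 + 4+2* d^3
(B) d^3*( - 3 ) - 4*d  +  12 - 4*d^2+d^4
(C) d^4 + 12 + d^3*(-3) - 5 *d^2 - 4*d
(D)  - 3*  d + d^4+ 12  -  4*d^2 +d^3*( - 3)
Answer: B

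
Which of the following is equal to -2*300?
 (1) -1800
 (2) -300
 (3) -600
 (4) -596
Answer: 3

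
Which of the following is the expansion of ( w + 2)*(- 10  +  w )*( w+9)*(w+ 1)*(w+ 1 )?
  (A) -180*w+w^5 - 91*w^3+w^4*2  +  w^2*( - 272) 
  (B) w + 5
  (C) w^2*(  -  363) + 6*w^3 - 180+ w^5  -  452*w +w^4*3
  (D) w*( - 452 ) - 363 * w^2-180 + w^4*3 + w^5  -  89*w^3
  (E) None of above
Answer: D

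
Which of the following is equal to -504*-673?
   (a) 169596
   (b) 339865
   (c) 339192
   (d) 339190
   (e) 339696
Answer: c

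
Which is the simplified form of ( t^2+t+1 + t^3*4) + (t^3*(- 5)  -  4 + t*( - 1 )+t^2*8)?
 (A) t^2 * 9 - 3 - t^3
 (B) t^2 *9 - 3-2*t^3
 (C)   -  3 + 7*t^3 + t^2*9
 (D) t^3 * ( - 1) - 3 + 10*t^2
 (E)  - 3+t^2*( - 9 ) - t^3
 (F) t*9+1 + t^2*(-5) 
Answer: A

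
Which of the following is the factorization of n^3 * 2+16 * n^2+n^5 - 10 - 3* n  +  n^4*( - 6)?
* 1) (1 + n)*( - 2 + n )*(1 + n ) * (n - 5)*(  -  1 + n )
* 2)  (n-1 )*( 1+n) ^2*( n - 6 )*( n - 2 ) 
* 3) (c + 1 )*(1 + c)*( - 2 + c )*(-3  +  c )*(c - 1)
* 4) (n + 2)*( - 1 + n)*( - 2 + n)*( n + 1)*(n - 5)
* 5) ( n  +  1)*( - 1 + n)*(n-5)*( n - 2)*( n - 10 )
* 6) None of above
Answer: 1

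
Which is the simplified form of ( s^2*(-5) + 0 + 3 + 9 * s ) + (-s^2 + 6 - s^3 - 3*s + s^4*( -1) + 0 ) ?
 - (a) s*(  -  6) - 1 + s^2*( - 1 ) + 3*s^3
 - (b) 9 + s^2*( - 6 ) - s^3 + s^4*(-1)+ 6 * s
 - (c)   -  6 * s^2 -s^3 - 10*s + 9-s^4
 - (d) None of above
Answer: b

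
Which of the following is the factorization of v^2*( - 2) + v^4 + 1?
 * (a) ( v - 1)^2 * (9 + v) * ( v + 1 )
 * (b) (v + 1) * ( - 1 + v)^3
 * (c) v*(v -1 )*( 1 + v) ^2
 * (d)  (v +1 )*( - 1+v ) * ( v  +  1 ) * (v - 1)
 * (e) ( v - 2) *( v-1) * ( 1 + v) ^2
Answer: d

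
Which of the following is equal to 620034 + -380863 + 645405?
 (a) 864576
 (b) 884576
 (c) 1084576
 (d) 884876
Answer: b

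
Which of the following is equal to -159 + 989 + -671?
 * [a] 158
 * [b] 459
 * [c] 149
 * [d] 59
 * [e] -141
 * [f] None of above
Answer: f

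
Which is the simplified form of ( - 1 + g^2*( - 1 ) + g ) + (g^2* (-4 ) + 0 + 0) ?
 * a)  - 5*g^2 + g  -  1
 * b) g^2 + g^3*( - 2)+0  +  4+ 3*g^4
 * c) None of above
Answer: a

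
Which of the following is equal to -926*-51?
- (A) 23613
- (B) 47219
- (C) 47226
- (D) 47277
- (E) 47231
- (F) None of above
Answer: C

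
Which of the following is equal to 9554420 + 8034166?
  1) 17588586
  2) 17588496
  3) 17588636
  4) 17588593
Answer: 1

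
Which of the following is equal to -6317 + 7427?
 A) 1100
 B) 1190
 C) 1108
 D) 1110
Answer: D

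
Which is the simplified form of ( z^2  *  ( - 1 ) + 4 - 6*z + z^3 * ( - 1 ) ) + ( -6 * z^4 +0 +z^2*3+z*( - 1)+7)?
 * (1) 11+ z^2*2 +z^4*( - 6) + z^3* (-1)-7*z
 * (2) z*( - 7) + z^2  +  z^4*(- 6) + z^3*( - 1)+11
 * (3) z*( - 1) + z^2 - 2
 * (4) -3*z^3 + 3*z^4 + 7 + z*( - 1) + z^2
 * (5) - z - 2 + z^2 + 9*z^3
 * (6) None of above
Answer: 1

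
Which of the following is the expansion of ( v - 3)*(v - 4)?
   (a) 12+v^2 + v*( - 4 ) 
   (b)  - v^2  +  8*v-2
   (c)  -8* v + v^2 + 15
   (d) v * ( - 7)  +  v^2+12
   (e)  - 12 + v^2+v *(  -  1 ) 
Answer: d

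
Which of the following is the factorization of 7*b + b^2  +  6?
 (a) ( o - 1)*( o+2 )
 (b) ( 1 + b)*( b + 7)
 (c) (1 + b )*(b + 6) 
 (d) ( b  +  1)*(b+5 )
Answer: c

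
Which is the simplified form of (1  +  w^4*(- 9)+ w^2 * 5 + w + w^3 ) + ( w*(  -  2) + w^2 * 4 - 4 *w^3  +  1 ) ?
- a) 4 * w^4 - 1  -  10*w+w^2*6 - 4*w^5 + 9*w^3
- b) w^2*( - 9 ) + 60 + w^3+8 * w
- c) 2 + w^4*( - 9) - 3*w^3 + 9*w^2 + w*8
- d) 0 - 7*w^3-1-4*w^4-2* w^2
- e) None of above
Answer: e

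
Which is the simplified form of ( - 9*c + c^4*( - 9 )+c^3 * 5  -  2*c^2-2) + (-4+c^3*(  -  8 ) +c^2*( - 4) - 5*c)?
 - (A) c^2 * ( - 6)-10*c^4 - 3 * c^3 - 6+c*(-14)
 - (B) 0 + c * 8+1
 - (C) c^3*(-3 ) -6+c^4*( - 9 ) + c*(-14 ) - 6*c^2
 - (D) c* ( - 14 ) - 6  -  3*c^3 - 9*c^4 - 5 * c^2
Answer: C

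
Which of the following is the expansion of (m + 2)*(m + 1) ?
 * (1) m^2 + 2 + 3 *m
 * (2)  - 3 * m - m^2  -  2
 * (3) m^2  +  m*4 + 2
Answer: 1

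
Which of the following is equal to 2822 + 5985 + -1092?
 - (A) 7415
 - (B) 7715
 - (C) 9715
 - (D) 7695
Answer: B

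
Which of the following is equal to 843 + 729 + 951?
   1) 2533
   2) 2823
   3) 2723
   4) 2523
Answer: 4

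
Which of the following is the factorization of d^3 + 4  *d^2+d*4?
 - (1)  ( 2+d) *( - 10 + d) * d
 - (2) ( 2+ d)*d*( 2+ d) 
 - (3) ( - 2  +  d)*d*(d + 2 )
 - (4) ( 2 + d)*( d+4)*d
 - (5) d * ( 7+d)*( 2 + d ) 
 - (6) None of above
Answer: 2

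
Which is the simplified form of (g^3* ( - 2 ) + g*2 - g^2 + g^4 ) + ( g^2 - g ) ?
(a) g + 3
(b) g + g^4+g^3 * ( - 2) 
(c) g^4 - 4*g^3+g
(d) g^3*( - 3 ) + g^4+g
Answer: b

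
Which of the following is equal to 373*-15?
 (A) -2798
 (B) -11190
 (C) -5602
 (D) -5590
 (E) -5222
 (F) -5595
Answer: F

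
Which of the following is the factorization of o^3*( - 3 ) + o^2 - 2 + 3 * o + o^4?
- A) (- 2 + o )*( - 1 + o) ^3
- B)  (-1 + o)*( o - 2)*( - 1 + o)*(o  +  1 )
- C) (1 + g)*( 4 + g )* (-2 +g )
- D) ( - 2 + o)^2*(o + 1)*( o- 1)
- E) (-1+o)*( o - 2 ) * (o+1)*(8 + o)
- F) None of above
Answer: B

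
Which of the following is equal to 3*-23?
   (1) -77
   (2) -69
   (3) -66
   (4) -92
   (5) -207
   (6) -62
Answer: 2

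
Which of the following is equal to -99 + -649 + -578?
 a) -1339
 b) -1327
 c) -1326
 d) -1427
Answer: c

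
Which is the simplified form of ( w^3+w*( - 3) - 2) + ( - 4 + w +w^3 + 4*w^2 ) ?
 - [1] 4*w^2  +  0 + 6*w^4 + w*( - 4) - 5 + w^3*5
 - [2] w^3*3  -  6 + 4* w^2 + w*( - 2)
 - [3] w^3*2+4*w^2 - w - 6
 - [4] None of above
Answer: 4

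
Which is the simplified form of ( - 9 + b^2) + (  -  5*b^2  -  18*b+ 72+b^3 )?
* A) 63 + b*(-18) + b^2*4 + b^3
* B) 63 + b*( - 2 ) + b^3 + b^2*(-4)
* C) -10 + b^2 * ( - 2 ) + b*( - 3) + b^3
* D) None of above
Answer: D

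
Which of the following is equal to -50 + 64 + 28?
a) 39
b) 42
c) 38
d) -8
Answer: b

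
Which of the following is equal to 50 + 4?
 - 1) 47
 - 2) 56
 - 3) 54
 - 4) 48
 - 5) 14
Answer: 3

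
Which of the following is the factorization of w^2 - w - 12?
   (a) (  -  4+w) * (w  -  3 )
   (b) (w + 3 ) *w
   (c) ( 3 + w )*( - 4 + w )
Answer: c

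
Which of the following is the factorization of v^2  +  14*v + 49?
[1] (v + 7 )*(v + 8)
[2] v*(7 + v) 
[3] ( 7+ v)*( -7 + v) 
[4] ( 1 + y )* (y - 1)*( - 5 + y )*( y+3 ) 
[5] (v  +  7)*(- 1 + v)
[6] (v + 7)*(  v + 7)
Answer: 6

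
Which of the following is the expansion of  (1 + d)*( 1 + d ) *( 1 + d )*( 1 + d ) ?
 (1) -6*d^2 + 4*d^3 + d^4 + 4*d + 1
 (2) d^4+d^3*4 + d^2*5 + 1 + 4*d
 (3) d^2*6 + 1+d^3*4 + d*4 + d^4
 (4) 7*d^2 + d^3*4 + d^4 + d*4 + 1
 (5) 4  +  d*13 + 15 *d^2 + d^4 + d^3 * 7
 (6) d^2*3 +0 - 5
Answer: 3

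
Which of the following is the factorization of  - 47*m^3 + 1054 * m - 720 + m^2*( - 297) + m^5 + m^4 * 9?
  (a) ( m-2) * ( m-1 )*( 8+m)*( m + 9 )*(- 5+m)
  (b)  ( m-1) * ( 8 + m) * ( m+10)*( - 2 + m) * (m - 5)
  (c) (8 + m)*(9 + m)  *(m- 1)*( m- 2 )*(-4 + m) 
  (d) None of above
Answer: a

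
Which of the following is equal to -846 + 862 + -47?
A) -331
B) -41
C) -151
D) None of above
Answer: D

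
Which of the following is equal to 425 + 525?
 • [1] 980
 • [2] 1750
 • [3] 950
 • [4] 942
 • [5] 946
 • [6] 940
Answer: 3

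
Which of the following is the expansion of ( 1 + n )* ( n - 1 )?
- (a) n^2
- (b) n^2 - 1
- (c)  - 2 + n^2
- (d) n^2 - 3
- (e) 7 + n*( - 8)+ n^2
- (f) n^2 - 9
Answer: b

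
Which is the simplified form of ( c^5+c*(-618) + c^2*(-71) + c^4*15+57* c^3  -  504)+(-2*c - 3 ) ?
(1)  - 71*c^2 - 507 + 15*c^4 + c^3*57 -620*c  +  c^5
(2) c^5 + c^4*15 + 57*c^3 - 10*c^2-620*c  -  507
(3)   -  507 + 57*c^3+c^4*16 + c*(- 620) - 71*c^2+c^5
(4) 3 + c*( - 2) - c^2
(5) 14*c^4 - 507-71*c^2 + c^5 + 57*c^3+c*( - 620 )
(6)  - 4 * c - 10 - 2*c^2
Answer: 1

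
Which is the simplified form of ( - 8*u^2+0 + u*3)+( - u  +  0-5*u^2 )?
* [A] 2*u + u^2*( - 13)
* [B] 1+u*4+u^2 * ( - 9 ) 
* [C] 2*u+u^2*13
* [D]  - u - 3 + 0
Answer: A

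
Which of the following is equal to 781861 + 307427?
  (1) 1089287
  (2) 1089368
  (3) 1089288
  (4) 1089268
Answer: 3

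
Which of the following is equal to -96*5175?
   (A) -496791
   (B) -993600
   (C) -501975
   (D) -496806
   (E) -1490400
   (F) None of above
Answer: F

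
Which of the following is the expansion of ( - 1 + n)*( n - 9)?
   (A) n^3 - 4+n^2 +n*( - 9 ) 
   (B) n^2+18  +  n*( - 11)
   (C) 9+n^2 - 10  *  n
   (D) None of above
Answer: C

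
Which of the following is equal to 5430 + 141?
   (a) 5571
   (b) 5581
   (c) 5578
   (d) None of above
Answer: a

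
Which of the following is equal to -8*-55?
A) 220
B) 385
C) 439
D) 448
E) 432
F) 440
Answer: F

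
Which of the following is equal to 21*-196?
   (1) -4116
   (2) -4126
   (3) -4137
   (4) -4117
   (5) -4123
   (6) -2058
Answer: 1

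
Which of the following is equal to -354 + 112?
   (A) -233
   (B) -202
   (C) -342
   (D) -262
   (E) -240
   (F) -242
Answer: F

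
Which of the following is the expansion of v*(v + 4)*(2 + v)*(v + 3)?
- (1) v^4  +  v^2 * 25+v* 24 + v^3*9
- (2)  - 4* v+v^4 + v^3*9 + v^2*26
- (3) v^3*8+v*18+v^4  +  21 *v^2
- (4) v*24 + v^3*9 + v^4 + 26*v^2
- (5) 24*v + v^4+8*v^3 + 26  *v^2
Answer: 4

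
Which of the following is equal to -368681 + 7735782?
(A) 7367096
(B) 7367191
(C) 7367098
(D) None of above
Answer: D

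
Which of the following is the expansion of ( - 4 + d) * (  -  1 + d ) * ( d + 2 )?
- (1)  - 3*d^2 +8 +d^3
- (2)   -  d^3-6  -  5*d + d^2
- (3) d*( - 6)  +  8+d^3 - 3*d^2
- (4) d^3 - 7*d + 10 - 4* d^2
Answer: 3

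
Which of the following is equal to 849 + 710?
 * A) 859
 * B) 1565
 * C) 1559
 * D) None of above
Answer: C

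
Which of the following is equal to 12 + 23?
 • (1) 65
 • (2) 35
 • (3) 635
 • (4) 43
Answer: 2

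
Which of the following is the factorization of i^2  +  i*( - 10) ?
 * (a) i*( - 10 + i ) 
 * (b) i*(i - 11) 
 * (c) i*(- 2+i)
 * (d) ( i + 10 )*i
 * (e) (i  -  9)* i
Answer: a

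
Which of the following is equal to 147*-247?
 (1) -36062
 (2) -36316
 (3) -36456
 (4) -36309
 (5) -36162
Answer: 4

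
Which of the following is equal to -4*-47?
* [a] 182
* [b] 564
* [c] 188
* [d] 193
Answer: c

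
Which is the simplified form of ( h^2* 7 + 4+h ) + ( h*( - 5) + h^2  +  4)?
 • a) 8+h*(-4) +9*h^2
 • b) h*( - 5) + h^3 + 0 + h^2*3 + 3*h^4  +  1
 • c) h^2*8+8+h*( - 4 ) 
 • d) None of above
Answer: c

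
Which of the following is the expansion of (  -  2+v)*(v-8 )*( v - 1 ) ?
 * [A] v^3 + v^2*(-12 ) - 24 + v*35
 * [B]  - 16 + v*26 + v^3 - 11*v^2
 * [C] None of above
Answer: B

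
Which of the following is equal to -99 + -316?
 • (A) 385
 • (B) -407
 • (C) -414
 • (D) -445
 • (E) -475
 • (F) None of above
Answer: F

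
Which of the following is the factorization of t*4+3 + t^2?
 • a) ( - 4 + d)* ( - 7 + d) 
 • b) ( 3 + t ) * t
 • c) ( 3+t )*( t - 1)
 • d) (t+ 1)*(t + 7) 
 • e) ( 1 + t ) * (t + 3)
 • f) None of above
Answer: e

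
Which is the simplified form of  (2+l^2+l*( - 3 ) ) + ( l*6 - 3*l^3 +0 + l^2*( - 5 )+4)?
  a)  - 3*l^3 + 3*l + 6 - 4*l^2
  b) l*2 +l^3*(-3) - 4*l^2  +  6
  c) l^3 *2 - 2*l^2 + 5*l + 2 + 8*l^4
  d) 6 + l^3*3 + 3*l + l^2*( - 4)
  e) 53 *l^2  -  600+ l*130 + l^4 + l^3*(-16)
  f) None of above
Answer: a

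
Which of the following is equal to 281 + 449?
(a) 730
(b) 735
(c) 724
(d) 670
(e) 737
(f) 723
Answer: a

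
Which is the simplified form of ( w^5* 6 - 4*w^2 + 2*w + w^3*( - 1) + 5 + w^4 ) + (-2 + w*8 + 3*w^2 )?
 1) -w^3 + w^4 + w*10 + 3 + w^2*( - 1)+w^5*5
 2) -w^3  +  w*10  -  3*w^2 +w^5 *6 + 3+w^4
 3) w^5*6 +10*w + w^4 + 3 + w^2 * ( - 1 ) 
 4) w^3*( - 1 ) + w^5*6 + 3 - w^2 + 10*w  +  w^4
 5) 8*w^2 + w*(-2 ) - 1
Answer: 4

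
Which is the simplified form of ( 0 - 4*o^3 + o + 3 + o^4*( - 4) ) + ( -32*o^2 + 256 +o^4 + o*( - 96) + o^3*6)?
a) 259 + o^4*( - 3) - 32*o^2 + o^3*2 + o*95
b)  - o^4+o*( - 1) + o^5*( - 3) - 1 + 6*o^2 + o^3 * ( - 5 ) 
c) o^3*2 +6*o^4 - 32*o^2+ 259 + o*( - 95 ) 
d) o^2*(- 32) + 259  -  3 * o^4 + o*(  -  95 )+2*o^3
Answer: d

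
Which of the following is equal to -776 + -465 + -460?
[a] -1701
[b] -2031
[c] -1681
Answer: a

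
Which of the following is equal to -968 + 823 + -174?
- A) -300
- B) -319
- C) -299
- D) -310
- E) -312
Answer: B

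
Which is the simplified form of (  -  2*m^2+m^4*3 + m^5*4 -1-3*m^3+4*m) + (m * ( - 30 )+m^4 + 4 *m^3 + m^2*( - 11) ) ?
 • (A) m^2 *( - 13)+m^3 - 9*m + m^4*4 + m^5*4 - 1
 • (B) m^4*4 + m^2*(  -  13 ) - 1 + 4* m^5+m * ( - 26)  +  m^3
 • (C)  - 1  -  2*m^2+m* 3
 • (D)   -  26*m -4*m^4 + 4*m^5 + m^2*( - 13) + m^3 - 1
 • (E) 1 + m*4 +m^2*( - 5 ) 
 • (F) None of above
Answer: B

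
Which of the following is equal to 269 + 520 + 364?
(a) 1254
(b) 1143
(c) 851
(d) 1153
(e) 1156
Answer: d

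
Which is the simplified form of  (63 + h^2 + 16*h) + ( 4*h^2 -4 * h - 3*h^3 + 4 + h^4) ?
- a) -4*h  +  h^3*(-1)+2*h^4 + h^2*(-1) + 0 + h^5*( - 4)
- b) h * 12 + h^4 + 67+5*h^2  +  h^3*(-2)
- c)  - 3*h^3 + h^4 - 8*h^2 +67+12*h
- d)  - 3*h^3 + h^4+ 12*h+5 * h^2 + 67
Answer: d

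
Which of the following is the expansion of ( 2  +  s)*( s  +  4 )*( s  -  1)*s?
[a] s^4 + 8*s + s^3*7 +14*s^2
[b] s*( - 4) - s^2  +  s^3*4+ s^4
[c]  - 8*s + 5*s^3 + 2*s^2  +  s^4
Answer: c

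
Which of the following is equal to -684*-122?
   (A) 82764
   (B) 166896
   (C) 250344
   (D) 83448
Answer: D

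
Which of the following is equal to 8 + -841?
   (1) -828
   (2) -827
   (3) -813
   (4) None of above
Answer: 4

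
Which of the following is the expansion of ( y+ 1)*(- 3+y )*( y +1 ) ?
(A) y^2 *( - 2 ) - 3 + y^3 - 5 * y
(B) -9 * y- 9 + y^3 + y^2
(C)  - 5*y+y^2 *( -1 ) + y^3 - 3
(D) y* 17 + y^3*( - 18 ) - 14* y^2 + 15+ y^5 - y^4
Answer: C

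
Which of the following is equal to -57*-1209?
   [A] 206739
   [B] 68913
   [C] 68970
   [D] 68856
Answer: B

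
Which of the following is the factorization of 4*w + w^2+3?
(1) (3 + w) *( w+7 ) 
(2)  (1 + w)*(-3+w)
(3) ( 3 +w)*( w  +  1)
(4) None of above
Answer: 3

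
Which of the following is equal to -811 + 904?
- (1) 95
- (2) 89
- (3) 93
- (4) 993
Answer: 3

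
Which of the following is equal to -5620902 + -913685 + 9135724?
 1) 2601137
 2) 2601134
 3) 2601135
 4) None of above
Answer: 1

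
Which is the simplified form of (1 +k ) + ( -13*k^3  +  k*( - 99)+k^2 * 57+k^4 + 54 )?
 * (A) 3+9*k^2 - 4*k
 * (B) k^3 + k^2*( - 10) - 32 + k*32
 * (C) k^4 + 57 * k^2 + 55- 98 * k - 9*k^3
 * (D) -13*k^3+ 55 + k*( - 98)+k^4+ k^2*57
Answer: D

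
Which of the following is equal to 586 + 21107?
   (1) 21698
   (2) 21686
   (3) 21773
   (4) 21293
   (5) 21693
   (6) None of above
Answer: 5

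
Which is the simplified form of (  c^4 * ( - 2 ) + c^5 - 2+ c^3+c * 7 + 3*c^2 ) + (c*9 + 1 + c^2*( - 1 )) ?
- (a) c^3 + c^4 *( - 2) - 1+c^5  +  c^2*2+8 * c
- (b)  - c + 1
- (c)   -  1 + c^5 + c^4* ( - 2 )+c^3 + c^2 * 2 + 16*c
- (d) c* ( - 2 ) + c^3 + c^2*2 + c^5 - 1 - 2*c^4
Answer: c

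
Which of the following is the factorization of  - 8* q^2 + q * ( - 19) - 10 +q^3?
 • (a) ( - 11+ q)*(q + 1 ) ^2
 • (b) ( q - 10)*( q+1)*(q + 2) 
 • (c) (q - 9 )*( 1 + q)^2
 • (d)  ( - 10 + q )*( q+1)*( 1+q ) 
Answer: d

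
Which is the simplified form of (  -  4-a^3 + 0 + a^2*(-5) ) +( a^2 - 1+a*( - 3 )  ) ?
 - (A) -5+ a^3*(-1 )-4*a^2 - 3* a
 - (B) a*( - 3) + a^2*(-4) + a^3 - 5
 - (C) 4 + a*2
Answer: A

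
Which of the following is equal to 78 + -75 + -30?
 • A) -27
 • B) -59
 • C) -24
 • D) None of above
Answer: A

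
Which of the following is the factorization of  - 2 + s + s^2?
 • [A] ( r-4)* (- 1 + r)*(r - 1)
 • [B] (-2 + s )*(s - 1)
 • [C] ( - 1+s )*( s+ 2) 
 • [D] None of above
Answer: C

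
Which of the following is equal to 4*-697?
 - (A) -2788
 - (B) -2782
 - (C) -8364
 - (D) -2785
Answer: A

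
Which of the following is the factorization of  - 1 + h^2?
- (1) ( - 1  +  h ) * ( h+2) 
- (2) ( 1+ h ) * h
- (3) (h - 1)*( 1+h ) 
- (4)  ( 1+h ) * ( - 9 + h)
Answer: 3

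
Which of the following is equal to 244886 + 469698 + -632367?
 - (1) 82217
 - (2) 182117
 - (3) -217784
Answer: 1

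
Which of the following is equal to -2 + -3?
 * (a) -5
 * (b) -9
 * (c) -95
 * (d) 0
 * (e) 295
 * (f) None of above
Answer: a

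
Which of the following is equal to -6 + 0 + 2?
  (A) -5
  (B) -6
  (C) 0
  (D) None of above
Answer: D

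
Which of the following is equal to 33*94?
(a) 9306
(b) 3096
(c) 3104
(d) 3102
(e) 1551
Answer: d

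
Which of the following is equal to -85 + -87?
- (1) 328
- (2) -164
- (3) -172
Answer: 3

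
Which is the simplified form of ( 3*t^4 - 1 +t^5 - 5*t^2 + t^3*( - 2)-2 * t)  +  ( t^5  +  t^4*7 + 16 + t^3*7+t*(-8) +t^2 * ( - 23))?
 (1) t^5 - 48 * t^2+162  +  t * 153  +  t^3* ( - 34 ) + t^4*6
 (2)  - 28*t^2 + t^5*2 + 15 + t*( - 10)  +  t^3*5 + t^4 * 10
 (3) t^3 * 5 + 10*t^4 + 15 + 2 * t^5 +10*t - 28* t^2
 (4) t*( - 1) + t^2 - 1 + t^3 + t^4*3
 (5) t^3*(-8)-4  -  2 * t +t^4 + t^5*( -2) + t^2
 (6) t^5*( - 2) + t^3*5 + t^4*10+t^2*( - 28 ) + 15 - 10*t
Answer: 2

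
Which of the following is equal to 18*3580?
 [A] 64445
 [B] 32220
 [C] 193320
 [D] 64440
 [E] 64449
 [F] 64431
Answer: D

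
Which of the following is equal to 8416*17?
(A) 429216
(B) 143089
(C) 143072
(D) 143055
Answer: C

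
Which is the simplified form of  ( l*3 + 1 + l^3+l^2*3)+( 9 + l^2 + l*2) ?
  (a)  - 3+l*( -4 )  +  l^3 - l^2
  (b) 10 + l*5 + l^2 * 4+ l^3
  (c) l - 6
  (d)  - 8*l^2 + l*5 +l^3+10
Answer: b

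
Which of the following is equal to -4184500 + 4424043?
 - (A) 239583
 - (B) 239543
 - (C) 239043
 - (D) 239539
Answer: B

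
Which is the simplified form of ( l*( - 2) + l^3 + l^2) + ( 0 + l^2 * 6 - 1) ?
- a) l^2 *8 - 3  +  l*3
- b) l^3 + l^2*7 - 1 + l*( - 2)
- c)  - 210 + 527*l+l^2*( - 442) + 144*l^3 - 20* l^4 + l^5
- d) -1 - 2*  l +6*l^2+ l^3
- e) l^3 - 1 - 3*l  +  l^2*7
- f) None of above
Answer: b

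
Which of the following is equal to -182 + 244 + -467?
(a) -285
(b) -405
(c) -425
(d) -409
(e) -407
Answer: b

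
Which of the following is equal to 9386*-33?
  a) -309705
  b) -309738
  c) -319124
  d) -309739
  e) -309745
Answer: b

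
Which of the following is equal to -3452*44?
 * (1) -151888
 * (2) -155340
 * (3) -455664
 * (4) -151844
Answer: 1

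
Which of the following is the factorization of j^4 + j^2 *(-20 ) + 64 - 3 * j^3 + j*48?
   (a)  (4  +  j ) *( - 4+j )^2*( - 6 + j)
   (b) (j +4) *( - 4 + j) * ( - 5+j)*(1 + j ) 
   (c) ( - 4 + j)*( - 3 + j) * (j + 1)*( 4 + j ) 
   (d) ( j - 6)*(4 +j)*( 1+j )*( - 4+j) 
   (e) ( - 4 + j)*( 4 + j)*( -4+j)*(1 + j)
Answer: e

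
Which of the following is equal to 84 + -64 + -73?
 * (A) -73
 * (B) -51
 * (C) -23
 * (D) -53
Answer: D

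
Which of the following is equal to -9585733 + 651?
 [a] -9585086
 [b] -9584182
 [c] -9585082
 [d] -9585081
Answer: c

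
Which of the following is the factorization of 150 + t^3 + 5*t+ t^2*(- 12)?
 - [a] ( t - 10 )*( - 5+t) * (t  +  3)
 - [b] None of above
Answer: a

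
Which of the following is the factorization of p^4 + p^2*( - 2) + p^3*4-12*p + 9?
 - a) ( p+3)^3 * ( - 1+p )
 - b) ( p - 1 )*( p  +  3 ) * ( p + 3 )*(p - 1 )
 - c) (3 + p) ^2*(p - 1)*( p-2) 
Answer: b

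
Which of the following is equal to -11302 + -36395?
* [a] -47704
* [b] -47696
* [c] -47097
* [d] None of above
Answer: d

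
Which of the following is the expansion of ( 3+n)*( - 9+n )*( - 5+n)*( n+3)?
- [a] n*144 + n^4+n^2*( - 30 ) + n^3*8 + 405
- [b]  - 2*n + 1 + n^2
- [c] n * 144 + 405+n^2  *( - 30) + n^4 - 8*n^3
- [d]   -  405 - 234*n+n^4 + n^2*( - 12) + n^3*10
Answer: c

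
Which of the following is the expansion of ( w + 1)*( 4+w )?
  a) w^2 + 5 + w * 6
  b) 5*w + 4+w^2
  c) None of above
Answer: b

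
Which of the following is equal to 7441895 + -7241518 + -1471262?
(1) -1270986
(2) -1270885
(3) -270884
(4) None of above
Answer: 2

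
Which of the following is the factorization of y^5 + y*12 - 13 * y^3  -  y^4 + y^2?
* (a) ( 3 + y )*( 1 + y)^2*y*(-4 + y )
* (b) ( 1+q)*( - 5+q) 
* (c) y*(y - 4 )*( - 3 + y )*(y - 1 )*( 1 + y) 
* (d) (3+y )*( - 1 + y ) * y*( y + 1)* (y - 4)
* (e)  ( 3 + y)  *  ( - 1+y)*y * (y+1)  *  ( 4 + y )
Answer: d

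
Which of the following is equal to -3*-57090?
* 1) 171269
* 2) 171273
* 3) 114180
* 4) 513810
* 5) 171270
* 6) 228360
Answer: 5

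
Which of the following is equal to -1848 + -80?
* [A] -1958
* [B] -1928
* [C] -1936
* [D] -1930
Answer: B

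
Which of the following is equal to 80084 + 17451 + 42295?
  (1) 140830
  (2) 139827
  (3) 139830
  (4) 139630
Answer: 3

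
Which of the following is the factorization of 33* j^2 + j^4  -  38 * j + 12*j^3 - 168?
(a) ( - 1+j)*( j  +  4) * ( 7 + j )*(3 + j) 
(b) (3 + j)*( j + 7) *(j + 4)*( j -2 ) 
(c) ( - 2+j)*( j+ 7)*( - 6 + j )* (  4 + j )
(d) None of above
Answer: b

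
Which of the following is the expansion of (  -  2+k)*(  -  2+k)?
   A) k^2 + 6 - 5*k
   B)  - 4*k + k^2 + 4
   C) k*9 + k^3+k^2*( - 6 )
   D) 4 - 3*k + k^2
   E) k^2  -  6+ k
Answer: B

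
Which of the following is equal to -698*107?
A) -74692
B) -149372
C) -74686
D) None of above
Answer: C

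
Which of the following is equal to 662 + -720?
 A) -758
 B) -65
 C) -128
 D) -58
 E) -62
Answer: D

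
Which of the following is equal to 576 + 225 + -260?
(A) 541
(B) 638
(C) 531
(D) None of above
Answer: A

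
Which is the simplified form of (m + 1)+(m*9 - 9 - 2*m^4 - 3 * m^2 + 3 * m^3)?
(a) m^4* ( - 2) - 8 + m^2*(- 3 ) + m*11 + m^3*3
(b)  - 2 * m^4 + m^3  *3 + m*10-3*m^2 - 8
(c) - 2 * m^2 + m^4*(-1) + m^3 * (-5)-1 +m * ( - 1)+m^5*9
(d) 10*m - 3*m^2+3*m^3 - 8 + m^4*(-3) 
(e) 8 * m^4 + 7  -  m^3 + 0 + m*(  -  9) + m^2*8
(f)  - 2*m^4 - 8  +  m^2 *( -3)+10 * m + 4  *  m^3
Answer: b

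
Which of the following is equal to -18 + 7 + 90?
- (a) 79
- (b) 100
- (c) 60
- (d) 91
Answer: a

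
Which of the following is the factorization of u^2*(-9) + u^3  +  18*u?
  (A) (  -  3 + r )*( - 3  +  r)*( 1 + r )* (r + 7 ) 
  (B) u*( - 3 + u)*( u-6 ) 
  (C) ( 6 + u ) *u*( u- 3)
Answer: B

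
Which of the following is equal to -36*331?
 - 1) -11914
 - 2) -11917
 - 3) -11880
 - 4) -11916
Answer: 4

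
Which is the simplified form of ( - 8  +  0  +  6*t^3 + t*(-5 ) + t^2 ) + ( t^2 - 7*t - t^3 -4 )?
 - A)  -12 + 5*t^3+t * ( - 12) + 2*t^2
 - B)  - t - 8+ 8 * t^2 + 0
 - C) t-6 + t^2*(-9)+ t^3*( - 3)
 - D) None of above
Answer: A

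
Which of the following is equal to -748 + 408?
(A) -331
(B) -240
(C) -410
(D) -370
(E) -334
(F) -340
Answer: F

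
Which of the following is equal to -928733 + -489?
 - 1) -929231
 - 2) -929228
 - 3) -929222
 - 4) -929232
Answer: 3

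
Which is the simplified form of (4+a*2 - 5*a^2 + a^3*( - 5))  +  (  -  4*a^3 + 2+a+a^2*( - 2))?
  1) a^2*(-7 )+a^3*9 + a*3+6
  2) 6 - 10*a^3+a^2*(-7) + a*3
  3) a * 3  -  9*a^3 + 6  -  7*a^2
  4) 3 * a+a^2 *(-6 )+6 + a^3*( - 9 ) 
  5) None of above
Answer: 3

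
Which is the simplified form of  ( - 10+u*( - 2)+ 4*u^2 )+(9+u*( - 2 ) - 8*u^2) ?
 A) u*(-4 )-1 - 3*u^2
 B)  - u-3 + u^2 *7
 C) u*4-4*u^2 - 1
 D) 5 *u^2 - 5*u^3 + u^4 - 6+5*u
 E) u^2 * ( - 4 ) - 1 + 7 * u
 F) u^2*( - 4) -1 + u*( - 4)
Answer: F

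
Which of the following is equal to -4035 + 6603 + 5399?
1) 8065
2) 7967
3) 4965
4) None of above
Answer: 2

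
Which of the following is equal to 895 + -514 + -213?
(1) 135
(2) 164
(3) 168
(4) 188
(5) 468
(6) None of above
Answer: 3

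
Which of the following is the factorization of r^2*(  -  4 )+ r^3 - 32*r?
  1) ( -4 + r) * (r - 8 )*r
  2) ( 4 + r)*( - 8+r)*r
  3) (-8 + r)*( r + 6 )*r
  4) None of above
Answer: 2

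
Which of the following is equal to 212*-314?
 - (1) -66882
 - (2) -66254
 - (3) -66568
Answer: 3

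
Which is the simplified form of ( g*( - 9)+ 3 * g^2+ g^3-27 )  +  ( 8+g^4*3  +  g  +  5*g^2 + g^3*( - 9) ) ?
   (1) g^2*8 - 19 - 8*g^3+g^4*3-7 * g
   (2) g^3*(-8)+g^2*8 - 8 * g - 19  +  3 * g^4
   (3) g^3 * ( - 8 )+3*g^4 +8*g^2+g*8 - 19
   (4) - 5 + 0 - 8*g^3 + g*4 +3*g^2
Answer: 2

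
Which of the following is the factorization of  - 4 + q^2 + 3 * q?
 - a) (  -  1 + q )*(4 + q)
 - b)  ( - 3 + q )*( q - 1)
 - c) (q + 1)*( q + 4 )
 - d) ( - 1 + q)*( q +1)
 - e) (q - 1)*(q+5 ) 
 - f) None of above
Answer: a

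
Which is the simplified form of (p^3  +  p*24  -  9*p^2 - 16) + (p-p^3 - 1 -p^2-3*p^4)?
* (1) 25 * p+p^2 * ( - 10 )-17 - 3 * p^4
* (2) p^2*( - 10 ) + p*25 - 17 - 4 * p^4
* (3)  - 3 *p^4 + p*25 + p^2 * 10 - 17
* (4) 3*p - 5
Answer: 1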